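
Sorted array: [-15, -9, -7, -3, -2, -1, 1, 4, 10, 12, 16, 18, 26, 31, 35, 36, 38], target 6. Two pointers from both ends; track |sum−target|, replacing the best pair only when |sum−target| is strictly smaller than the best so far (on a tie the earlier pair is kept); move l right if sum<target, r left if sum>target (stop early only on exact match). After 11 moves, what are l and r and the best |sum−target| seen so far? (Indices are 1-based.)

l=4, r=9, best |Δ|=1

l=1 r=17: -15+38=23 d=17 *, r--
l=1 r=16: -15+36=21 d=15 *, r--
l=1 r=15: -15+35=20 d=14 *, r--
l=1 r=14: -15+31=16 d=10 *, r--
l=1 r=13: -15+26=11 d=5 *, r--
l=1 r=12: -15+18=3 d=3 *, l++
l=2 r=12: -9+18=9 d=3, r--
l=2 r=11: -9+16=7 d=1 *, r--
l=2 r=10: -9+12=3 d=3, l++
l=3 r=10: -7+12=5 d=1, l++
l=4 r=10: -3+12=9 d=3, r--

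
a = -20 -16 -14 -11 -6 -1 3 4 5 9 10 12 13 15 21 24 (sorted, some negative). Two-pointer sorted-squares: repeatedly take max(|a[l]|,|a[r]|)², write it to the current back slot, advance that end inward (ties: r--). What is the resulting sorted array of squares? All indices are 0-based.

[0,15] |-20|<=|24| out[15]=576 → r--
[0,14] |-20|<=|21| out[14]=441 → r--
[0,13] |-20|>|15| out[13]=400 → l++
[1,13] |-16|>|15| out[12]=256 → l++
[2,13] |-14|<=|15| out[11]=225 → r--
[2,12] |-14|>|13| out[10]=196 → l++
[3,12] |-11|<=|13| out[9]=169 → r--
[3,11] |-11|<=|12| out[8]=144 → r--
[3,10] |-11|>|10| out[7]=121 → l++
[4,10] |-6|<=|10| out[6]=100 → r--
[4,9] |-6|<=|9| out[5]=81 → r--
[4,8] |-6|>|5| out[4]=36 → l++
[5,8] |-1|<=|5| out[3]=25 → r--
[5,7] |-1|<=|4| out[2]=16 → r--
[5,6] |-1|<=|3| out[1]=9 → r--
[5,5] |-1|<=|-1| out[0]=1 → r--

[1, 9, 16, 25, 36, 81, 100, 121, 144, 169, 196, 225, 256, 400, 441, 576]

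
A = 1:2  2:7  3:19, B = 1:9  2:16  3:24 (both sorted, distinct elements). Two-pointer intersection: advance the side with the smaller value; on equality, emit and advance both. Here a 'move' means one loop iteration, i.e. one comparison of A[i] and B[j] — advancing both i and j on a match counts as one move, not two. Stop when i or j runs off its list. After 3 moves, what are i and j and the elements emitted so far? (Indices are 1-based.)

i=3, j=2, emitted=[]

i=1 j=1: 2<9, i++
i=2 j=1: 7<9, i++
i=3 j=1: 19>9, j++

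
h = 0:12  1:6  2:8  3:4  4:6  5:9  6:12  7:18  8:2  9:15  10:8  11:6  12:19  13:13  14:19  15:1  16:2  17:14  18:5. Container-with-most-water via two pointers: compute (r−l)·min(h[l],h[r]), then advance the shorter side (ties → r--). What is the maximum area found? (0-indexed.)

[0,18] min(12,5)*18=90 best=90 * → r--
[0,17] min(12,14)*17=204 best=204 * → l++
[1,17] min(6,14)*16=96 best=204 → l++
[2,17] min(8,14)*15=120 best=204 → l++
[3,17] min(4,14)*14=56 best=204 → l++
[4,17] min(6,14)*13=78 best=204 → l++
[5,17] min(9,14)*12=108 best=204 → l++
[6,17] min(12,14)*11=132 best=204 → l++
[7,17] min(18,14)*10=140 best=204 → r--
[7,16] min(18,2)*9=18 best=204 → r--
[7,15] min(18,1)*8=8 best=204 → r--
[7,14] min(18,19)*7=126 best=204 → l++
[8,14] min(2,19)*6=12 best=204 → l++
[9,14] min(15,19)*5=75 best=204 → l++
[10,14] min(8,19)*4=32 best=204 → l++
[11,14] min(6,19)*3=18 best=204 → l++
[12,14] min(19,19)*2=38 best=204 → r--
[12,13] min(19,13)*1=13 best=204 → r--

max area = 204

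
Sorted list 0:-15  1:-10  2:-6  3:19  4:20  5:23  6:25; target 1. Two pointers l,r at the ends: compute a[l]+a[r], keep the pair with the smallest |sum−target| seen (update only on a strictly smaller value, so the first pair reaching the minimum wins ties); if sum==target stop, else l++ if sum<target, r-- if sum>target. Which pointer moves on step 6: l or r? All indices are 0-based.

[0,6] -15+25=10 d=9 * → r--
[0,5] -15+23=8 d=7 * → r--
[0,4] -15+20=5 d=4 * → r--
[0,3] -15+19=4 d=3 * → r--
[0,2] -15+-6=-21 d=22 → l++
[1,2] -10+-6=-16 d=17 → l++

l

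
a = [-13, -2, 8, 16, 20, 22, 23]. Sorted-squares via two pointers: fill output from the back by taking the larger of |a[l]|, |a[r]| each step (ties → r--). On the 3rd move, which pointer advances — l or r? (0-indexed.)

[0,6] |-13|<=|23| out[6]=529 → r--
[0,5] |-13|<=|22| out[5]=484 → r--
[0,4] |-13|<=|20| out[4]=400 → r--

r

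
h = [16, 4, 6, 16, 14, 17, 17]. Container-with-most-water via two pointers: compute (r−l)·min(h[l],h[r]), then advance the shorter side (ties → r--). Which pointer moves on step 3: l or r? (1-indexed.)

l

[1,7] min(16,17)*6=96 best=96 * → l++
[2,7] min(4,17)*5=20 best=96 → l++
[3,7] min(6,17)*4=24 best=96 → l++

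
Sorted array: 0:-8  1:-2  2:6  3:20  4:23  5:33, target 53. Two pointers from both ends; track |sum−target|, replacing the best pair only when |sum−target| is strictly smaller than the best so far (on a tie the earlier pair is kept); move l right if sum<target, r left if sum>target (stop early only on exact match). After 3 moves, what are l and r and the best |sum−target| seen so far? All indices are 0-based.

l=3, r=5, best |Δ|=14

l=0 r=5: -8+33=25 d=28 *, l++
l=1 r=5: -2+33=31 d=22 *, l++
l=2 r=5: 6+33=39 d=14 *, l++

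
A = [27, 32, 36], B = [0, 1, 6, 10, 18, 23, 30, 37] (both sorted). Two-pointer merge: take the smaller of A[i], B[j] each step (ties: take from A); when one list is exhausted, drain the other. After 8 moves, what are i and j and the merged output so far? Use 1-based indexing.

[i=1,j=1] A[i]=27>B[j]=0 take 0 → j++
[i=1,j=2] A[i]=27>B[j]=1 take 1 → j++
[i=1,j=3] A[i]=27>B[j]=6 take 6 → j++
[i=1,j=4] A[i]=27>B[j]=10 take 10 → j++
[i=1,j=5] A[i]=27>B[j]=18 take 18 → j++
[i=1,j=6] A[i]=27>B[j]=23 take 23 → j++
[i=1,j=7] A[i]=27<=B[j]=30 take 27 → i++
[i=2,j=7] A[i]=32>B[j]=30 take 30 → j++

i=2, j=8, merged so far=[0, 1, 6, 10, 18, 23, 27, 30]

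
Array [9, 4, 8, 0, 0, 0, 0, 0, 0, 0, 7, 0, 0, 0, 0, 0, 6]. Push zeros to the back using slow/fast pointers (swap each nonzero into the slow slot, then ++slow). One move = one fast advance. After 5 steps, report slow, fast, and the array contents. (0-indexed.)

slow=0 fast=0: a[fast]=9≠0 swap→a[0]=9, slow++,fast++
slow=1 fast=1: a[fast]=4≠0 swap→a[1]=4, slow++,fast++
slow=2 fast=2: a[fast]=8≠0 swap→a[2]=8, slow++,fast++
slow=3 fast=3: a[fast]=0, fast++
slow=3 fast=4: a[fast]=0, fast++

slow=3, fast=5, a=[9, 4, 8, 0, 0, 0, 0, 0, 0, 0, 7, 0, 0, 0, 0, 0, 6]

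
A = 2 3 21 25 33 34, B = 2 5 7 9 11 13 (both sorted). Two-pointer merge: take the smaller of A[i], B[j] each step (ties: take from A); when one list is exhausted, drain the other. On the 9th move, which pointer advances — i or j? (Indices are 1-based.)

[i=1,j=1] A[i]=2<=B[j]=2 take 2 → i++
[i=2,j=1] A[i]=3>B[j]=2 take 2 → j++
[i=2,j=2] A[i]=3<=B[j]=5 take 3 → i++
[i=3,j=2] A[i]=21>B[j]=5 take 5 → j++
[i=3,j=3] A[i]=21>B[j]=7 take 7 → j++
[i=3,j=4] A[i]=21>B[j]=9 take 9 → j++
[i=3,j=5] A[i]=21>B[j]=11 take 11 → j++
[i=3,j=6] A[i]=21>B[j]=13 take 13 → j++
[i=3,j=7] B done, take A[i]=21 → i++

i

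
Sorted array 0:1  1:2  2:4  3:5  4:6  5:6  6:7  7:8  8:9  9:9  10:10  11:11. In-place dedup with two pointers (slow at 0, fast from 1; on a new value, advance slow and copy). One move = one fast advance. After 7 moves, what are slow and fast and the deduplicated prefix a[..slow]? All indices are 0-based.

(s=0,f=1) a[fast]=2≠a[slow]=1 write a[1]=2 → slow++,fast++
(s=1,f=2) a[fast]=4≠a[slow]=2 write a[2]=4 → slow++,fast++
(s=2,f=3) a[fast]=5≠a[slow]=4 write a[3]=5 → slow++,fast++
(s=3,f=4) a[fast]=6≠a[slow]=5 write a[4]=6 → slow++,fast++
(s=4,f=5) a[fast]=6=a[slow] dup → fast++
(s=4,f=6) a[fast]=7≠a[slow]=6 write a[5]=7 → slow++,fast++
(s=5,f=7) a[fast]=8≠a[slow]=7 write a[6]=8 → slow++,fast++

slow=6, fast=8, prefix=[1, 2, 4, 5, 6, 7, 8]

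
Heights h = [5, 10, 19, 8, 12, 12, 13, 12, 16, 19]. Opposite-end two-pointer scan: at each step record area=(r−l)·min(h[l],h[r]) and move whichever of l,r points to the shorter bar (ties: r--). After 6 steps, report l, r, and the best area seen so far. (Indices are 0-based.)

l=2, r=5, best area=133

[0,9] min(5,19)*9=45 best=45 * → l++
[1,9] min(10,19)*8=80 best=80 * → l++
[2,9] min(19,19)*7=133 best=133 * → r--
[2,8] min(19,16)*6=96 best=133 → r--
[2,7] min(19,12)*5=60 best=133 → r--
[2,6] min(19,13)*4=52 best=133 → r--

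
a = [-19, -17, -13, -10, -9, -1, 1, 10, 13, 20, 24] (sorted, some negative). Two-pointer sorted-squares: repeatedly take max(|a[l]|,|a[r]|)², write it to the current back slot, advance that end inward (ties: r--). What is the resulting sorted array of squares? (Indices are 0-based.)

[1, 1, 81, 100, 100, 169, 169, 289, 361, 400, 576]

l=0 r=10: |-19|<=|24| out[10]=576, r--
l=0 r=9: |-19|<=|20| out[9]=400, r--
l=0 r=8: |-19|>|13| out[8]=361, l++
l=1 r=8: |-17|>|13| out[7]=289, l++
l=2 r=8: |-13|<=|13| out[6]=169, r--
l=2 r=7: |-13|>|10| out[5]=169, l++
l=3 r=7: |-10|<=|10| out[4]=100, r--
l=3 r=6: |-10|>|1| out[3]=100, l++
l=4 r=6: |-9|>|1| out[2]=81, l++
l=5 r=6: |-1|<=|1| out[1]=1, r--
l=5 r=5: |-1|<=|-1| out[0]=1, r--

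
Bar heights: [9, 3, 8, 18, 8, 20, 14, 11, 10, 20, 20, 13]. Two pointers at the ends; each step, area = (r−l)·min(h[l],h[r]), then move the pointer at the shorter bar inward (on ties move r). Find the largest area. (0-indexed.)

[0,11] min(9,13)*11=99 best=99 * → l++
[1,11] min(3,13)*10=30 best=99 → l++
[2,11] min(8,13)*9=72 best=99 → l++
[3,11] min(18,13)*8=104 best=104 * → r--
[3,10] min(18,20)*7=126 best=126 * → l++
[4,10] min(8,20)*6=48 best=126 → l++
[5,10] min(20,20)*5=100 best=126 → r--
[5,9] min(20,20)*4=80 best=126 → r--
[5,8] min(20,10)*3=30 best=126 → r--
[5,7] min(20,11)*2=22 best=126 → r--
[5,6] min(20,14)*1=14 best=126 → r--

max area = 126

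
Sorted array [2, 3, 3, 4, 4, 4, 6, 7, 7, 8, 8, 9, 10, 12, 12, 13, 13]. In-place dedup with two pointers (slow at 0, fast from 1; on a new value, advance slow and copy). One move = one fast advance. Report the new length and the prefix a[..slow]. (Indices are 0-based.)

slow=0 fast=1: a[fast]=3≠a[slow]=2 write a[1]=3, slow++,fast++
slow=1 fast=2: a[fast]=3=a[slow] dup, fast++
slow=1 fast=3: a[fast]=4≠a[slow]=3 write a[2]=4, slow++,fast++
slow=2 fast=4: a[fast]=4=a[slow] dup, fast++
slow=2 fast=5: a[fast]=4=a[slow] dup, fast++
slow=2 fast=6: a[fast]=6≠a[slow]=4 write a[3]=6, slow++,fast++
slow=3 fast=7: a[fast]=7≠a[slow]=6 write a[4]=7, slow++,fast++
slow=4 fast=8: a[fast]=7=a[slow] dup, fast++
slow=4 fast=9: a[fast]=8≠a[slow]=7 write a[5]=8, slow++,fast++
slow=5 fast=10: a[fast]=8=a[slow] dup, fast++
slow=5 fast=11: a[fast]=9≠a[slow]=8 write a[6]=9, slow++,fast++
slow=6 fast=12: a[fast]=10≠a[slow]=9 write a[7]=10, slow++,fast++
slow=7 fast=13: a[fast]=12≠a[slow]=10 write a[8]=12, slow++,fast++
slow=8 fast=14: a[fast]=12=a[slow] dup, fast++
slow=8 fast=15: a[fast]=13≠a[slow]=12 write a[9]=13, slow++,fast++
slow=9 fast=16: a[fast]=13=a[slow] dup, fast++

length 10; prefix = [2, 3, 4, 6, 7, 8, 9, 10, 12, 13]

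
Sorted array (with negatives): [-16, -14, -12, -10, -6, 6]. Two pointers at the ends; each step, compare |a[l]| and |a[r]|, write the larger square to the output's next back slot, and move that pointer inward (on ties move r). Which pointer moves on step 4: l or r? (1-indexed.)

l

[1,6] |-16|>|6| out[6]=256 → l++
[2,6] |-14|>|6| out[5]=196 → l++
[3,6] |-12|>|6| out[4]=144 → l++
[4,6] |-10|>|6| out[3]=100 → l++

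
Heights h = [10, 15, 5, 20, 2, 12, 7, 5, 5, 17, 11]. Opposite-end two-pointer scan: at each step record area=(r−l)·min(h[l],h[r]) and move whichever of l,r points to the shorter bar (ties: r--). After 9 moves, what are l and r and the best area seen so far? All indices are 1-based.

l=1 r=11: min(10,11)*10=100 best=100 *, l++
l=2 r=11: min(15,11)*9=99 best=100, r--
l=2 r=10: min(15,17)*8=120 best=120 *, l++
l=3 r=10: min(5,17)*7=35 best=120, l++
l=4 r=10: min(20,17)*6=102 best=120, r--
l=4 r=9: min(20,5)*5=25 best=120, r--
l=4 r=8: min(20,5)*4=20 best=120, r--
l=4 r=7: min(20,7)*3=21 best=120, r--
l=4 r=6: min(20,12)*2=24 best=120, r--

l=4, r=5, best area=120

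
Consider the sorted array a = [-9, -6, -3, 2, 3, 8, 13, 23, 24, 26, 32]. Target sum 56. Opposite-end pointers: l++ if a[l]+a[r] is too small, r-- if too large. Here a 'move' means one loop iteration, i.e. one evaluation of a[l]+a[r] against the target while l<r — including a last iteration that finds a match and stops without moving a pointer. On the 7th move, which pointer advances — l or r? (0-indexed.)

l

[0,10] -9+32=23 <56 → l++
[1,10] -6+32=26 <56 → l++
[2,10] -3+32=29 <56 → l++
[3,10] 2+32=34 <56 → l++
[4,10] 3+32=35 <56 → l++
[5,10] 8+32=40 <56 → l++
[6,10] 13+32=45 <56 → l++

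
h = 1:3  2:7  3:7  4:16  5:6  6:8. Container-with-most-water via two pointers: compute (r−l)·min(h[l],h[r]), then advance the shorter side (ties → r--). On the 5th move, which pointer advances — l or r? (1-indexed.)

l=1 r=6: min(3,8)*5=15 best=15 *, l++
l=2 r=6: min(7,8)*4=28 best=28 *, l++
l=3 r=6: min(7,8)*3=21 best=28, l++
l=4 r=6: min(16,8)*2=16 best=28, r--
l=4 r=5: min(16,6)*1=6 best=28, r--

r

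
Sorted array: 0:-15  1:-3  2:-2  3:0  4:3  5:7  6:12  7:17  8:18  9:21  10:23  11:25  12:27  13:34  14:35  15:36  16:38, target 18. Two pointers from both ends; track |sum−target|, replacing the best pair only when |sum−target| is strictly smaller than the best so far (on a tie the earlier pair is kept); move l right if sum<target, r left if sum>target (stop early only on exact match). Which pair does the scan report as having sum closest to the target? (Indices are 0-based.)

pair (-3, 21) with sum 18 (|Δ|=0)

l=0 r=16: -15+38=23 d=5 *, r--
l=0 r=15: -15+36=21 d=3 *, r--
l=0 r=14: -15+35=20 d=2 *, r--
l=0 r=13: -15+34=19 d=1 *, r--
l=0 r=12: -15+27=12 d=6, l++
l=1 r=12: -3+27=24 d=6, r--
l=1 r=11: -3+25=22 d=4, r--
l=1 r=10: -3+23=20 d=2, r--
l=1 r=9: -3+21=18 d=0 *, stop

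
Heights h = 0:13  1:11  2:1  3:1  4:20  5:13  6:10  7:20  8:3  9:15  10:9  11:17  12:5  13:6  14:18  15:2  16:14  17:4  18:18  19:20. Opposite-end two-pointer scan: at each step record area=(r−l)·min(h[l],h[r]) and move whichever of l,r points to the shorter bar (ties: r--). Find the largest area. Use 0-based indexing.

max area = 300

l=0 r=19: min(13,20)*19=247 best=247 *, l++
l=1 r=19: min(11,20)*18=198 best=247, l++
l=2 r=19: min(1,20)*17=17 best=247, l++
l=3 r=19: min(1,20)*16=16 best=247, l++
l=4 r=19: min(20,20)*15=300 best=300 *, r--
l=4 r=18: min(20,18)*14=252 best=300, r--
l=4 r=17: min(20,4)*13=52 best=300, r--
l=4 r=16: min(20,14)*12=168 best=300, r--
l=4 r=15: min(20,2)*11=22 best=300, r--
l=4 r=14: min(20,18)*10=180 best=300, r--
l=4 r=13: min(20,6)*9=54 best=300, r--
l=4 r=12: min(20,5)*8=40 best=300, r--
l=4 r=11: min(20,17)*7=119 best=300, r--
l=4 r=10: min(20,9)*6=54 best=300, r--
l=4 r=9: min(20,15)*5=75 best=300, r--
l=4 r=8: min(20,3)*4=12 best=300, r--
l=4 r=7: min(20,20)*3=60 best=300, r--
l=4 r=6: min(20,10)*2=20 best=300, r--
l=4 r=5: min(20,13)*1=13 best=300, r--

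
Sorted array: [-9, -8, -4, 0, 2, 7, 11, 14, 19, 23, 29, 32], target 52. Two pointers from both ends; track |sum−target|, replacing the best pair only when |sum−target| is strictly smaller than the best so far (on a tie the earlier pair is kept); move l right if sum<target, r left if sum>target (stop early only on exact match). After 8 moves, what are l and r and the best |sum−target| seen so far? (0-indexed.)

l=8, r=11, best |Δ|=6

[0,11] -9+32=23 d=29 * → l++
[1,11] -8+32=24 d=28 * → l++
[2,11] -4+32=28 d=24 * → l++
[3,11] 0+32=32 d=20 * → l++
[4,11] 2+32=34 d=18 * → l++
[5,11] 7+32=39 d=13 * → l++
[6,11] 11+32=43 d=9 * → l++
[7,11] 14+32=46 d=6 * → l++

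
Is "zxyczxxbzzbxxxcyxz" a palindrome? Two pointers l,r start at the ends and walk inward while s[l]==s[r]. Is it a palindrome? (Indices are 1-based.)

l=1 r=18: 'z'=='z', l++,r--
l=2 r=17: 'x'=='x', l++,r--
l=3 r=16: 'y'=='y', l++,r--
l=4 r=15: 'c'=='c', l++,r--
l=5 r=14: 'z'!='x', stop

not a palindrome (mismatch at 5,14)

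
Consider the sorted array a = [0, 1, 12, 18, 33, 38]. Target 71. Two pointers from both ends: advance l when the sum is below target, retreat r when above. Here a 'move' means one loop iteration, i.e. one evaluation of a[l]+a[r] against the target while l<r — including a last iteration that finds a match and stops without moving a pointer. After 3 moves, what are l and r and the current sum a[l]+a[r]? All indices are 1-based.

[1,6] 0+38=38 <71 → l++
[2,6] 1+38=39 <71 → l++
[3,6] 12+38=50 <71 → l++

l=4, r=6, sum=56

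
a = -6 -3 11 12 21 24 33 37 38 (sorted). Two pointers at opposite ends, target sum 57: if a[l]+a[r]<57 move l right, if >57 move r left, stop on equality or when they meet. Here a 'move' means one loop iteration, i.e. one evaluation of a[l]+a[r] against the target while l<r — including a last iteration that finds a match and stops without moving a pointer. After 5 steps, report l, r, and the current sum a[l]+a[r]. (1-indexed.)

[1,9] -6+38=32 <57 → l++
[2,9] -3+38=35 <57 → l++
[3,9] 11+38=49 <57 → l++
[4,9] 12+38=50 <57 → l++
[5,9] 21+38=59 >57 → r--

l=5, r=8, sum=58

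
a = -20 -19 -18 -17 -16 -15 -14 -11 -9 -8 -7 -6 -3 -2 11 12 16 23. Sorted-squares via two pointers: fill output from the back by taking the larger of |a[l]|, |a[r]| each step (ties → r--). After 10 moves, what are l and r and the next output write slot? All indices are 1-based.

[1,18] |-20|<=|23| out[18]=529 → r--
[1,17] |-20|>|16| out[17]=400 → l++
[2,17] |-19|>|16| out[16]=361 → l++
[3,17] |-18|>|16| out[15]=324 → l++
[4,17] |-17|>|16| out[14]=289 → l++
[5,17] |-16|<=|16| out[13]=256 → r--
[5,16] |-16|>|12| out[12]=256 → l++
[6,16] |-15|>|12| out[11]=225 → l++
[7,16] |-14|>|12| out[10]=196 → l++
[8,16] |-11|<=|12| out[9]=144 → r--

l=8, r=15, next write slot=8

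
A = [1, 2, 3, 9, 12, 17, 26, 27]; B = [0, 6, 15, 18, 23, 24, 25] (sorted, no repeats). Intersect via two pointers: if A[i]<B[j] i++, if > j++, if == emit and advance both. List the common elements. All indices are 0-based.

intersection = []

[i=0,j=0] 1>0 → j++
[i=0,j=1] 1<6 → i++
[i=1,j=1] 2<6 → i++
[i=2,j=1] 3<6 → i++
[i=3,j=1] 9>6 → j++
[i=3,j=2] 9<15 → i++
[i=4,j=2] 12<15 → i++
[i=5,j=2] 17>15 → j++
[i=5,j=3] 17<18 → i++
[i=6,j=3] 26>18 → j++
[i=6,j=4] 26>23 → j++
[i=6,j=5] 26>24 → j++
[i=6,j=6] 26>25 → j++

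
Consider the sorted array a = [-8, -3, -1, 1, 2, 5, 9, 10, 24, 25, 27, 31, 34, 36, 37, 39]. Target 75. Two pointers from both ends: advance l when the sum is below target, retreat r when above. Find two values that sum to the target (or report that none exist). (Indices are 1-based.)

(36, 39)

[1,16] -8+39=31 <75 → l++
[2,16] -3+39=36 <75 → l++
[3,16] -1+39=38 <75 → l++
[4,16] 1+39=40 <75 → l++
[5,16] 2+39=41 <75 → l++
[6,16] 5+39=44 <75 → l++
[7,16] 9+39=48 <75 → l++
[8,16] 10+39=49 <75 → l++
[9,16] 24+39=63 <75 → l++
[10,16] 25+39=64 <75 → l++
[11,16] 27+39=66 <75 → l++
[12,16] 31+39=70 <75 → l++
[13,16] 34+39=73 <75 → l++
[14,16] 36+39=75 → found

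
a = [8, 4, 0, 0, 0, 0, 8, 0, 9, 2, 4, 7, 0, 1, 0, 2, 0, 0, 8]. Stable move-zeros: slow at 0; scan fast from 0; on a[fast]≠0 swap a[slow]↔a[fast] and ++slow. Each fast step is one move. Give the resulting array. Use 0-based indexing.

[8, 4, 8, 9, 2, 4, 7, 1, 2, 8, 0, 0, 0, 0, 0, 0, 0, 0, 0]

slow=0 fast=0: a[fast]=8≠0 swap→a[0]=8, slow++,fast++
slow=1 fast=1: a[fast]=4≠0 swap→a[1]=4, slow++,fast++
slow=2 fast=2: a[fast]=0, fast++
slow=2 fast=3: a[fast]=0, fast++
slow=2 fast=4: a[fast]=0, fast++
slow=2 fast=5: a[fast]=0, fast++
slow=2 fast=6: a[fast]=8≠0 swap→a[2]=8, slow++,fast++
slow=3 fast=7: a[fast]=0, fast++
slow=3 fast=8: a[fast]=9≠0 swap→a[3]=9, slow++,fast++
slow=4 fast=9: a[fast]=2≠0 swap→a[4]=2, slow++,fast++
slow=5 fast=10: a[fast]=4≠0 swap→a[5]=4, slow++,fast++
slow=6 fast=11: a[fast]=7≠0 swap→a[6]=7, slow++,fast++
slow=7 fast=12: a[fast]=0, fast++
slow=7 fast=13: a[fast]=1≠0 swap→a[7]=1, slow++,fast++
slow=8 fast=14: a[fast]=0, fast++
slow=8 fast=15: a[fast]=2≠0 swap→a[8]=2, slow++,fast++
slow=9 fast=16: a[fast]=0, fast++
slow=9 fast=17: a[fast]=0, fast++
slow=9 fast=18: a[fast]=8≠0 swap→a[9]=8, slow++,fast++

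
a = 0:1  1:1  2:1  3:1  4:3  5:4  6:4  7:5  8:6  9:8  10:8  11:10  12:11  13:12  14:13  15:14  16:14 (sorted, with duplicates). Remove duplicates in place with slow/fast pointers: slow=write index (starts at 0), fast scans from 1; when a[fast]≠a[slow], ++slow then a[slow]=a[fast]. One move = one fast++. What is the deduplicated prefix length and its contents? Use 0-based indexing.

(s=0,f=1) a[fast]=1=a[slow] dup → fast++
(s=0,f=2) a[fast]=1=a[slow] dup → fast++
(s=0,f=3) a[fast]=1=a[slow] dup → fast++
(s=0,f=4) a[fast]=3≠a[slow]=1 write a[1]=3 → slow++,fast++
(s=1,f=5) a[fast]=4≠a[slow]=3 write a[2]=4 → slow++,fast++
(s=2,f=6) a[fast]=4=a[slow] dup → fast++
(s=2,f=7) a[fast]=5≠a[slow]=4 write a[3]=5 → slow++,fast++
(s=3,f=8) a[fast]=6≠a[slow]=5 write a[4]=6 → slow++,fast++
(s=4,f=9) a[fast]=8≠a[slow]=6 write a[5]=8 → slow++,fast++
(s=5,f=10) a[fast]=8=a[slow] dup → fast++
(s=5,f=11) a[fast]=10≠a[slow]=8 write a[6]=10 → slow++,fast++
(s=6,f=12) a[fast]=11≠a[slow]=10 write a[7]=11 → slow++,fast++
(s=7,f=13) a[fast]=12≠a[slow]=11 write a[8]=12 → slow++,fast++
(s=8,f=14) a[fast]=13≠a[slow]=12 write a[9]=13 → slow++,fast++
(s=9,f=15) a[fast]=14≠a[slow]=13 write a[10]=14 → slow++,fast++
(s=10,f=16) a[fast]=14=a[slow] dup → fast++

length 11; prefix = [1, 3, 4, 5, 6, 8, 10, 11, 12, 13, 14]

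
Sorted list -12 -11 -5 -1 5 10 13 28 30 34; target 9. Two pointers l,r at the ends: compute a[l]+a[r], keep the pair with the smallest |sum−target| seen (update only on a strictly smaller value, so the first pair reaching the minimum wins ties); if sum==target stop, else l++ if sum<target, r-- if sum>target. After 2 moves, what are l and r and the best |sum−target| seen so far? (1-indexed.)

l=1, r=8, best |Δ|=9

[1,10] -12+34=22 d=13 * → r--
[1,9] -12+30=18 d=9 * → r--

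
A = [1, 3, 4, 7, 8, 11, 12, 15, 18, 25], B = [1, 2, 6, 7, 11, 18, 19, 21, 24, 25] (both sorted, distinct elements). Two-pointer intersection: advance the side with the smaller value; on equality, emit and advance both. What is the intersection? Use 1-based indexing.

intersection = [1, 7, 11, 18, 25]

[i=1,j=1] 1==1 emit → i++,j++
[i=2,j=2] 3>2 → j++
[i=2,j=3] 3<6 → i++
[i=3,j=3] 4<6 → i++
[i=4,j=3] 7>6 → j++
[i=4,j=4] 7==7 emit → i++,j++
[i=5,j=5] 8<11 → i++
[i=6,j=5] 11==11 emit → i++,j++
[i=7,j=6] 12<18 → i++
[i=8,j=6] 15<18 → i++
[i=9,j=6] 18==18 emit → i++,j++
[i=10,j=7] 25>19 → j++
[i=10,j=8] 25>21 → j++
[i=10,j=9] 25>24 → j++
[i=10,j=10] 25==25 emit → i++,j++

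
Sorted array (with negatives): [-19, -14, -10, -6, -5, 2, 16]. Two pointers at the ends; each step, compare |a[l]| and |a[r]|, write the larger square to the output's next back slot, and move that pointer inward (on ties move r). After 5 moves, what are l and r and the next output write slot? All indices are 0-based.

l=4, r=5, next write slot=1

l=0 r=6: |-19|>|16| out[6]=361, l++
l=1 r=6: |-14|<=|16| out[5]=256, r--
l=1 r=5: |-14|>|2| out[4]=196, l++
l=2 r=5: |-10|>|2| out[3]=100, l++
l=3 r=5: |-6|>|2| out[2]=36, l++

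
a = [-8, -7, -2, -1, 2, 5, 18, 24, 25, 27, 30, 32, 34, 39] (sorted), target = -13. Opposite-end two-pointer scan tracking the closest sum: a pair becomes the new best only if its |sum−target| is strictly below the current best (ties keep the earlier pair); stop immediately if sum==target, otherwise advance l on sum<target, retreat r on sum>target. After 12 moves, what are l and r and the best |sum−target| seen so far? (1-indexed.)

[1,14] -8+39=31 d=44 * → r--
[1,13] -8+34=26 d=39 * → r--
[1,12] -8+32=24 d=37 * → r--
[1,11] -8+30=22 d=35 * → r--
[1,10] -8+27=19 d=32 * → r--
[1,9] -8+25=17 d=30 * → r--
[1,8] -8+24=16 d=29 * → r--
[1,7] -8+18=10 d=23 * → r--
[1,6] -8+5=-3 d=10 * → r--
[1,5] -8+2=-6 d=7 * → r--
[1,4] -8+-1=-9 d=4 * → r--
[1,3] -8+-2=-10 d=3 * → r--

l=1, r=2, best |Δ|=3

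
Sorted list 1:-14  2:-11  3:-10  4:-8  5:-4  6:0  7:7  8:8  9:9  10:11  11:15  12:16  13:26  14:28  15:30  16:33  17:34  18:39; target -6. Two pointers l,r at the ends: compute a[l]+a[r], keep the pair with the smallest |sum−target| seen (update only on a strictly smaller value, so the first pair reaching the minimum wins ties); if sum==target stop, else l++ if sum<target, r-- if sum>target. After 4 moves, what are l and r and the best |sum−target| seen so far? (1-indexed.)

l=1, r=14, best |Δ|=22

l=1 r=18: -14+39=25 d=31 *, r--
l=1 r=17: -14+34=20 d=26 *, r--
l=1 r=16: -14+33=19 d=25 *, r--
l=1 r=15: -14+30=16 d=22 *, r--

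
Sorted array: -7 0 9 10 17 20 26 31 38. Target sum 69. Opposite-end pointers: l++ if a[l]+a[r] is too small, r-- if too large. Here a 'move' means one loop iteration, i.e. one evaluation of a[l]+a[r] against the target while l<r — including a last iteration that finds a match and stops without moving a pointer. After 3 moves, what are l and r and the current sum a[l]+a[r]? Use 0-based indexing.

l=3, r=8, sum=48

[0,8] -7+38=31 <69 → l++
[1,8] 0+38=38 <69 → l++
[2,8] 9+38=47 <69 → l++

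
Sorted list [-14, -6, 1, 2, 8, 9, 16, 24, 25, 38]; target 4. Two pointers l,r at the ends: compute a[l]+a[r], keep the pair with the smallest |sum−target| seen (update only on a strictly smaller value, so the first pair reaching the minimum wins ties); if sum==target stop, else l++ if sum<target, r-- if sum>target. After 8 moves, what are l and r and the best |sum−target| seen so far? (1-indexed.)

l=1 r=10: -14+38=24 d=20 *, r--
l=1 r=9: -14+25=11 d=7 *, r--
l=1 r=8: -14+24=10 d=6 *, r--
l=1 r=7: -14+16=2 d=2 *, l++
l=2 r=7: -6+16=10 d=6, r--
l=2 r=6: -6+9=3 d=1 *, l++
l=3 r=6: 1+9=10 d=6, r--
l=3 r=5: 1+8=9 d=5, r--

l=3, r=4, best |Δ|=1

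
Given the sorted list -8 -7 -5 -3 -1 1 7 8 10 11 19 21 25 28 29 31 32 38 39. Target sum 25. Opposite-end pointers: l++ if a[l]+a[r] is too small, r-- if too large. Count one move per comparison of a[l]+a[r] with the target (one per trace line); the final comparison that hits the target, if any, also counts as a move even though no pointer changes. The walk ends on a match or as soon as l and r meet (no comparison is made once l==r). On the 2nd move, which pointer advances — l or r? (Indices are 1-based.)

r

[1,19] -8+39=31 >25 → r--
[1,18] -8+38=30 >25 → r--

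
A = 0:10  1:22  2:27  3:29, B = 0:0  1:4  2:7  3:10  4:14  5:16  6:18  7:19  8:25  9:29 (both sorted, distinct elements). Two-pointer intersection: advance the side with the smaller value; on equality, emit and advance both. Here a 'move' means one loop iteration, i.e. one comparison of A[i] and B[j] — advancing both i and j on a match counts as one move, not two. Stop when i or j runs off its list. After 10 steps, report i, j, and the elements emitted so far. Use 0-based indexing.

[i=0,j=0] 10>0 → j++
[i=0,j=1] 10>4 → j++
[i=0,j=2] 10>7 → j++
[i=0,j=3] 10==10 emit → i++,j++
[i=1,j=4] 22>14 → j++
[i=1,j=5] 22>16 → j++
[i=1,j=6] 22>18 → j++
[i=1,j=7] 22>19 → j++
[i=1,j=8] 22<25 → i++
[i=2,j=8] 27>25 → j++

i=2, j=9, emitted=[10]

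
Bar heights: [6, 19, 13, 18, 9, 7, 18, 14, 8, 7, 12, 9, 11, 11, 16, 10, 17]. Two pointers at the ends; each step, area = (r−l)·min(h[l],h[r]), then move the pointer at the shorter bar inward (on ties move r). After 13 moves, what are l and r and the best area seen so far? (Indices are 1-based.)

l=2, r=5, best area=255

l=1 r=17: min(6,17)*16=96 best=96 *, l++
l=2 r=17: min(19,17)*15=255 best=255 *, r--
l=2 r=16: min(19,10)*14=140 best=255, r--
l=2 r=15: min(19,16)*13=208 best=255, r--
l=2 r=14: min(19,11)*12=132 best=255, r--
l=2 r=13: min(19,11)*11=121 best=255, r--
l=2 r=12: min(19,9)*10=90 best=255, r--
l=2 r=11: min(19,12)*9=108 best=255, r--
l=2 r=10: min(19,7)*8=56 best=255, r--
l=2 r=9: min(19,8)*7=56 best=255, r--
l=2 r=8: min(19,14)*6=84 best=255, r--
l=2 r=7: min(19,18)*5=90 best=255, r--
l=2 r=6: min(19,7)*4=28 best=255, r--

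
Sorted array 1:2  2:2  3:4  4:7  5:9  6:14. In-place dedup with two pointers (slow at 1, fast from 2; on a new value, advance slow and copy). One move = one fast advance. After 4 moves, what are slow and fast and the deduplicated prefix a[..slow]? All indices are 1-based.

(s=1,f=2) a[fast]=2=a[slow] dup → fast++
(s=1,f=3) a[fast]=4≠a[slow]=2 write a[2]=4 → slow++,fast++
(s=2,f=4) a[fast]=7≠a[slow]=4 write a[3]=7 → slow++,fast++
(s=3,f=5) a[fast]=9≠a[slow]=7 write a[4]=9 → slow++,fast++

slow=4, fast=6, prefix=[2, 4, 7, 9]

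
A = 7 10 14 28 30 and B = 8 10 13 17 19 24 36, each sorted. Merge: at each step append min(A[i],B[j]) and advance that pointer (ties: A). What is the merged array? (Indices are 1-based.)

[i=1,j=1] A[i]=7<=B[j]=8 take 7 → i++
[i=2,j=1] A[i]=10>B[j]=8 take 8 → j++
[i=2,j=2] A[i]=10<=B[j]=10 take 10 → i++
[i=3,j=2] A[i]=14>B[j]=10 take 10 → j++
[i=3,j=3] A[i]=14>B[j]=13 take 13 → j++
[i=3,j=4] A[i]=14<=B[j]=17 take 14 → i++
[i=4,j=4] A[i]=28>B[j]=17 take 17 → j++
[i=4,j=5] A[i]=28>B[j]=19 take 19 → j++
[i=4,j=6] A[i]=28>B[j]=24 take 24 → j++
[i=4,j=7] A[i]=28<=B[j]=36 take 28 → i++
[i=5,j=7] A[i]=30<=B[j]=36 take 30 → i++
[i=6,j=7] A done, take B[j]=36 → j++

[7, 8, 10, 10, 13, 14, 17, 19, 24, 28, 30, 36]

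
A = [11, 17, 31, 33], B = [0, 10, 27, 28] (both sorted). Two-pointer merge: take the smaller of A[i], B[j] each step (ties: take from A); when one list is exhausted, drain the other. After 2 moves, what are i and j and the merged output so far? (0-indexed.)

i=0, j=2, merged so far=[0, 10]

[i=0,j=0] A[i]=11>B[j]=0 take 0 → j++
[i=0,j=1] A[i]=11>B[j]=10 take 10 → j++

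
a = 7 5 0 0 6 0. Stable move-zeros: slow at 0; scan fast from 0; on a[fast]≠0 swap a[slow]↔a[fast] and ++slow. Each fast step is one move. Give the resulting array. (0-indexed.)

slow=0 fast=0: a[fast]=7≠0 swap→a[0]=7, slow++,fast++
slow=1 fast=1: a[fast]=5≠0 swap→a[1]=5, slow++,fast++
slow=2 fast=2: a[fast]=0, fast++
slow=2 fast=3: a[fast]=0, fast++
slow=2 fast=4: a[fast]=6≠0 swap→a[2]=6, slow++,fast++
slow=3 fast=5: a[fast]=0, fast++

[7, 5, 6, 0, 0, 0]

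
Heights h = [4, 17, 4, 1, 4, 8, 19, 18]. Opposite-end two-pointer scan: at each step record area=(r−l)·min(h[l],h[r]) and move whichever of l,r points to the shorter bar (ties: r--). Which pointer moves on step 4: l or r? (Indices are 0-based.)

[0,7] min(4,18)*7=28 best=28 * → l++
[1,7] min(17,18)*6=102 best=102 * → l++
[2,7] min(4,18)*5=20 best=102 → l++
[3,7] min(1,18)*4=4 best=102 → l++

l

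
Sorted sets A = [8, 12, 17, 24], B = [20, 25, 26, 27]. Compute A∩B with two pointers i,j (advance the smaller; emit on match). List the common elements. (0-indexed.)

[i=0,j=0] 8<20 → i++
[i=1,j=0] 12<20 → i++
[i=2,j=0] 17<20 → i++
[i=3,j=0] 24>20 → j++
[i=3,j=1] 24<25 → i++

intersection = []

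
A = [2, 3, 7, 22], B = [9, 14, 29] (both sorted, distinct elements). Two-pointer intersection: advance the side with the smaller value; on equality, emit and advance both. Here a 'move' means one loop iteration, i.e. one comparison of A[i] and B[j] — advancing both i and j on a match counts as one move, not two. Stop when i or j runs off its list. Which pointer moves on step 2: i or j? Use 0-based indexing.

i

[i=0,j=0] 2<9 → i++
[i=1,j=0] 3<9 → i++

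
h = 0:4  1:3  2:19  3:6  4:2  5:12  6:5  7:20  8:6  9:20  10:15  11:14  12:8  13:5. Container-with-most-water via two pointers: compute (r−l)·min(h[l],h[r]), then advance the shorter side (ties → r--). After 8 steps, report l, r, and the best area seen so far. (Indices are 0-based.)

l=4, r=9, best area=133

[0,13] min(4,5)*13=52 best=52 * → l++
[1,13] min(3,5)*12=36 best=52 → l++
[2,13] min(19,5)*11=55 best=55 * → r--
[2,12] min(19,8)*10=80 best=80 * → r--
[2,11] min(19,14)*9=126 best=126 * → r--
[2,10] min(19,15)*8=120 best=126 → r--
[2,9] min(19,20)*7=133 best=133 * → l++
[3,9] min(6,20)*6=36 best=133 → l++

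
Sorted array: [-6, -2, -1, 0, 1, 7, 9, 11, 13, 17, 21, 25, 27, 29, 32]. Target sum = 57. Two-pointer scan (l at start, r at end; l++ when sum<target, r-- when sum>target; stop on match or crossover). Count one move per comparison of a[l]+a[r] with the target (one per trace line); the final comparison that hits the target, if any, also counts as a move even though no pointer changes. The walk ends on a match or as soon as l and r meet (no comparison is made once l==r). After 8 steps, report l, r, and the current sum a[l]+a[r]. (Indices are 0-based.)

[0,14] -6+32=26 <57 → l++
[1,14] -2+32=30 <57 → l++
[2,14] -1+32=31 <57 → l++
[3,14] 0+32=32 <57 → l++
[4,14] 1+32=33 <57 → l++
[5,14] 7+32=39 <57 → l++
[6,14] 9+32=41 <57 → l++
[7,14] 11+32=43 <57 → l++

l=8, r=14, sum=45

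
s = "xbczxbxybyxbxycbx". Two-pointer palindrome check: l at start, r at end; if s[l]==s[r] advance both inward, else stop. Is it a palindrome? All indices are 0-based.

l=0 r=16: 'x'=='x', l++,r--
l=1 r=15: 'b'=='b', l++,r--
l=2 r=14: 'c'=='c', l++,r--
l=3 r=13: 'z'!='y', stop

not a palindrome (mismatch at 3,13)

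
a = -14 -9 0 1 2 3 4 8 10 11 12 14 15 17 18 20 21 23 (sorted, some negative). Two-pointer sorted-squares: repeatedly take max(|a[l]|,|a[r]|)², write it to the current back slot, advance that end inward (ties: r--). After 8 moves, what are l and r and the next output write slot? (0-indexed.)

l=0 r=17: |-14|<=|23| out[17]=529, r--
l=0 r=16: |-14|<=|21| out[16]=441, r--
l=0 r=15: |-14|<=|20| out[15]=400, r--
l=0 r=14: |-14|<=|18| out[14]=324, r--
l=0 r=13: |-14|<=|17| out[13]=289, r--
l=0 r=12: |-14|<=|15| out[12]=225, r--
l=0 r=11: |-14|<=|14| out[11]=196, r--
l=0 r=10: |-14|>|12| out[10]=196, l++

l=1, r=10, next write slot=9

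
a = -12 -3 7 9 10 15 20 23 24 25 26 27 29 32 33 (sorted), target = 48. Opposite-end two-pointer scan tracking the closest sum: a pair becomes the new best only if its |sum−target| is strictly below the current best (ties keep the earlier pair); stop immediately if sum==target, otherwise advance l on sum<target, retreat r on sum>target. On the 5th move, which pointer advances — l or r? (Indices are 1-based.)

l

l=1 r=15: -12+33=21 d=27 *, l++
l=2 r=15: -3+33=30 d=18 *, l++
l=3 r=15: 7+33=40 d=8 *, l++
l=4 r=15: 9+33=42 d=6 *, l++
l=5 r=15: 10+33=43 d=5 *, l++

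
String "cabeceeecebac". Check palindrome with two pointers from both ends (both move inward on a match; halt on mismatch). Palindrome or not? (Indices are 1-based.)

palindrome

l=1 r=13: 'c'=='c', l++,r--
l=2 r=12: 'a'=='a', l++,r--
l=3 r=11: 'b'=='b', l++,r--
l=4 r=10: 'e'=='e', l++,r--
l=5 r=9: 'c'=='c', l++,r--
l=6 r=8: 'e'=='e', l++,r--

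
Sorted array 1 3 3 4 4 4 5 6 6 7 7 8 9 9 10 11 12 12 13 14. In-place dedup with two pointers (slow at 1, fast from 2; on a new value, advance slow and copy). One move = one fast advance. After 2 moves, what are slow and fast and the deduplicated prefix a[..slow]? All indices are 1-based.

(s=1,f=2) a[fast]=3≠a[slow]=1 write a[2]=3 → slow++,fast++
(s=2,f=3) a[fast]=3=a[slow] dup → fast++

slow=2, fast=4, prefix=[1, 3]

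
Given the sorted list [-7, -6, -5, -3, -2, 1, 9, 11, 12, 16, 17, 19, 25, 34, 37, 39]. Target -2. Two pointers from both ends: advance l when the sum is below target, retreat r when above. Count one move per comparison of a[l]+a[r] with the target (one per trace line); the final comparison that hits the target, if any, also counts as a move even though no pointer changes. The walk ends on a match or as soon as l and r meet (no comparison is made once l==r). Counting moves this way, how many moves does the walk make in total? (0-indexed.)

14 moves

[0,15] -7+39=32 >-2 → r--
[0,14] -7+37=30 >-2 → r--
[0,13] -7+34=27 >-2 → r--
[0,12] -7+25=18 >-2 → r--
[0,11] -7+19=12 >-2 → r--
[0,10] -7+17=10 >-2 → r--
[0,9] -7+16=9 >-2 → r--
[0,8] -7+12=5 >-2 → r--
[0,7] -7+11=4 >-2 → r--
[0,6] -7+9=2 >-2 → r--
[0,5] -7+1=-6 <-2 → l++
[1,5] -6+1=-5 <-2 → l++
[2,5] -5+1=-4 <-2 → l++
[3,5] -3+1=-2 → found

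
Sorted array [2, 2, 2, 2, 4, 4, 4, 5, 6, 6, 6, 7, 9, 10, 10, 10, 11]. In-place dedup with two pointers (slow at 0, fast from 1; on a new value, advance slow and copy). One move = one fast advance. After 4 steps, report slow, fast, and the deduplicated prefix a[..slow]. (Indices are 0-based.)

(s=0,f=1) a[fast]=2=a[slow] dup → fast++
(s=0,f=2) a[fast]=2=a[slow] dup → fast++
(s=0,f=3) a[fast]=2=a[slow] dup → fast++
(s=0,f=4) a[fast]=4≠a[slow]=2 write a[1]=4 → slow++,fast++

slow=1, fast=5, prefix=[2, 4]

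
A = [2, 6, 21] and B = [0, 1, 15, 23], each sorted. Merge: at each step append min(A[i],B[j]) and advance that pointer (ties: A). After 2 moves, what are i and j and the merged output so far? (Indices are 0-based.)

i=0, j=2, merged so far=[0, 1]

[i=0,j=0] A[i]=2>B[j]=0 take 0 → j++
[i=0,j=1] A[i]=2>B[j]=1 take 1 → j++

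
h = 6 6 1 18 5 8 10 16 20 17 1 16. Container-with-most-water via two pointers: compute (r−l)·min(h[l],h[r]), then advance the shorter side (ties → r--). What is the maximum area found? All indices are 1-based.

max area = 128

l=1 r=12: min(6,16)*11=66 best=66 *, l++
l=2 r=12: min(6,16)*10=60 best=66, l++
l=3 r=12: min(1,16)*9=9 best=66, l++
l=4 r=12: min(18,16)*8=128 best=128 *, r--
l=4 r=11: min(18,1)*7=7 best=128, r--
l=4 r=10: min(18,17)*6=102 best=128, r--
l=4 r=9: min(18,20)*5=90 best=128, l++
l=5 r=9: min(5,20)*4=20 best=128, l++
l=6 r=9: min(8,20)*3=24 best=128, l++
l=7 r=9: min(10,20)*2=20 best=128, l++
l=8 r=9: min(16,20)*1=16 best=128, l++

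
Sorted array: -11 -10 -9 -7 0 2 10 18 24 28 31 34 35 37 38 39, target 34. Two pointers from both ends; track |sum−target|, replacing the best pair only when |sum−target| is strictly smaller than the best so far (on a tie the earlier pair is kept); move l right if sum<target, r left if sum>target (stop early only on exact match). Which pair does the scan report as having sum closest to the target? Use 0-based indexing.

l=0 r=15: -11+39=28 d=6 *, l++
l=1 r=15: -10+39=29 d=5 *, l++
l=2 r=15: -9+39=30 d=4 *, l++
l=3 r=15: -7+39=32 d=2 *, l++
l=4 r=15: 0+39=39 d=5, r--
l=4 r=14: 0+38=38 d=4, r--
l=4 r=13: 0+37=37 d=3, r--
l=4 r=12: 0+35=35 d=1 *, r--
l=4 r=11: 0+34=34 d=0 *, stop

pair (0, 34) with sum 34 (|Δ|=0)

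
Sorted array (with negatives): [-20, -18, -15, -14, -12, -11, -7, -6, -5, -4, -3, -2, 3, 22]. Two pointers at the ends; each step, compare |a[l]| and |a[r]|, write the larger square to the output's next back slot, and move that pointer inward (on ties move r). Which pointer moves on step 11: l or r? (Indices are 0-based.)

l

l=0 r=13: |-20|<=|22| out[13]=484, r--
l=0 r=12: |-20|>|3| out[12]=400, l++
l=1 r=12: |-18|>|3| out[11]=324, l++
l=2 r=12: |-15|>|3| out[10]=225, l++
l=3 r=12: |-14|>|3| out[9]=196, l++
l=4 r=12: |-12|>|3| out[8]=144, l++
l=5 r=12: |-11|>|3| out[7]=121, l++
l=6 r=12: |-7|>|3| out[6]=49, l++
l=7 r=12: |-6|>|3| out[5]=36, l++
l=8 r=12: |-5|>|3| out[4]=25, l++
l=9 r=12: |-4|>|3| out[3]=16, l++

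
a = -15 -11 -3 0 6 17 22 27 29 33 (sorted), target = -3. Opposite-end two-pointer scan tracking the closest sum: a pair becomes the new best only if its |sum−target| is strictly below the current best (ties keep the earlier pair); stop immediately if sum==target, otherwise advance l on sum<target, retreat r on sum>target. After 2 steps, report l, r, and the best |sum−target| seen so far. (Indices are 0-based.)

[0,9] -15+33=18 d=21 * → r--
[0,8] -15+29=14 d=17 * → r--

l=0, r=7, best |Δ|=17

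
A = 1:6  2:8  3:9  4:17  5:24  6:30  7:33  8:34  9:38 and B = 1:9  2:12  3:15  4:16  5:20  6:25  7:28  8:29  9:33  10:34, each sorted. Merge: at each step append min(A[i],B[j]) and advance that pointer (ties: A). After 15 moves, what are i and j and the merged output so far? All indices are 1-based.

i=1 j=1: A[i]=6<=B[j]=9 take 6, i++
i=2 j=1: A[i]=8<=B[j]=9 take 8, i++
i=3 j=1: A[i]=9<=B[j]=9 take 9, i++
i=4 j=1: A[i]=17>B[j]=9 take 9, j++
i=4 j=2: A[i]=17>B[j]=12 take 12, j++
i=4 j=3: A[i]=17>B[j]=15 take 15, j++
i=4 j=4: A[i]=17>B[j]=16 take 16, j++
i=4 j=5: A[i]=17<=B[j]=20 take 17, i++
i=5 j=5: A[i]=24>B[j]=20 take 20, j++
i=5 j=6: A[i]=24<=B[j]=25 take 24, i++
i=6 j=6: A[i]=30>B[j]=25 take 25, j++
i=6 j=7: A[i]=30>B[j]=28 take 28, j++
i=6 j=8: A[i]=30>B[j]=29 take 29, j++
i=6 j=9: A[i]=30<=B[j]=33 take 30, i++
i=7 j=9: A[i]=33<=B[j]=33 take 33, i++

i=8, j=9, merged so far=[6, 8, 9, 9, 12, 15, 16, 17, 20, 24, 25, 28, 29, 30, 33]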